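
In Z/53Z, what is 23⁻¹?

30

53 = 2*23 + 7
23 = 3*7 + 2
7 = 3*2 + 1
2 = 2*1 + 0
gcd(23, 53) = 1, so the inverse exists.
Bézout: 1 = 10*53 − 23*23.
So 23⁻¹ ≡ −23 ≡ 30 (mod 53).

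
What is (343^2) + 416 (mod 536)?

(343)^2 ≡ 265 (mod 536)
265 + 416 = 681 ≡ 145 (mod 536)

145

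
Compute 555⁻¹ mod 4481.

Apply the Euclidean algorithm and back-substitute:
4481 = 8·555 + 41
555 = 13·41 + 22
41 = 1·22 + 19
22 = 1·19 + 3
19 = 6·3 + 1
3 = 3·1 + 0
gcd(555, 4481) = 1, so the inverse exists.
Back-substitute for 1:
1 = 1·19 − 6·3
  = −6·22 + 7·19
  = 7·41 − 13·22
  = −13·555 + 176·41
  = 176·4481 − 1421·555
So 555⁻¹ ≡ −1421 ≡ 3060 (mod 4481).

3060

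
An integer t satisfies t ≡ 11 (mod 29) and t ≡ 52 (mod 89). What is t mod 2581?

29⁻¹ mod 89: 29×43 ≡ 1 (mod 89), so 29⁻¹ ≡ 43.
t = 11 + 29×((52 − 11)×43 mod 89) = 11 + 29×72 = 2099.
Check: 2099 mod 29 = 11, 2099 mod 89 = 52. ✓

2099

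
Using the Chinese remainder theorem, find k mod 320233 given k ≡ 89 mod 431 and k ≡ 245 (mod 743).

431⁻¹ mod 743: 431·512 ≡ 1 (mod 743), so 431⁻¹ ≡ 512.
k = 89 + 431·((245 − 89)·512 mod 743) = 89 + 431·371 = 159990.

159990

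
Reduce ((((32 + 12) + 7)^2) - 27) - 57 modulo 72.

69

32 + 12 = 44
44 + 7 = 51
(51)^2 ≡ 9 (mod 72)
9 - 27 = -18 ≡ 54 (mod 72)
54 - 57 = -3 ≡ 69 (mod 72)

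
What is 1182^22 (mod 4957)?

Compute successive squares:
22 in binary is 10110, i.e. 22 = 16 + 4 + 2.
1182^1 ≡ 1182 (mod 4957)
1182^2 ≡ 1182^2 = 1397124 ≡ 4207 (mod 4957)
1182^4 ≡ 4207^2 = 17698849 ≡ 2359 (mod 4957)
1182^8 ≡ 2359^2 = 5564881 ≡ 3127 (mod 4957)
1182^16 ≡ 3127^2 = 9778129 ≡ 2925 (mod 4957)
1182^22 = 1182^16 * 1182^4 * 1182^2 ≡ 2925 * 2359 * 4207 (mod 4957).
Accumulate the product:
2925 * 2359 = 6900075 ≡ 4888
4888 * 4207 = 20563816 ≡ 2180

2180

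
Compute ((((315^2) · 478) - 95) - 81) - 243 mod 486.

391

(315)^2 ≡ 81 (mod 486)
81 · 478 = 38718 ≡ 324 (mod 486)
324 - 95 = 229
229 - 81 = 148
148 - 243 = -95 ≡ 391 (mod 486)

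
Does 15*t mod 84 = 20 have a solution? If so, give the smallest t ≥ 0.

no solution

gcd(15, 84) = 3, and 3 does not divide 20.
So the congruence has no solution.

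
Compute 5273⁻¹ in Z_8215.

8215 = 1×5273 + 2942
5273 = 1×2942 + 2331
2942 = 1×2331 + 611
2331 = 3×611 + 498
611 = 1×498 + 113
498 = 4×113 + 46
113 = 2×46 + 21
46 = 2×21 + 4
21 = 5×4 + 1
4 = 4×1 + 0
gcd(5273, 8215) = 1, so the inverse exists.
Back-substitute for 1:
1 = 1×21 − 5×4
  = −5×46 + 11×21
  = 11×113 − 27×46
  = −27×498 + 119×113
  = 119×611 − 146×498
  = −146×2331 + 557×611
  = 557×2942 − 703×2331
  = −703×5273 + 1260×2942
  = 1260×8215 − 1963×5273
So 5273⁻¹ ≡ −1963 ≡ 6252 (mod 8215).

6252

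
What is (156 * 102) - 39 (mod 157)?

156 * 102 = 15912 ≡ 55 (mod 157)
55 - 39 = 16

16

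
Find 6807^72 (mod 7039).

Using repeated squaring:
72 in binary is 1001000, i.e. 72 = 64 + 8.
6807^1 ≡ 6807 (mod 7039)
6807^2 ≡ 6807^2 = 46335249 ≡ 4551 (mod 7039)
6807^4 ≡ 4551^2 = 20711601 ≡ 2863 (mod 7039)
6807^8 ≡ 2863^2 = 8196769 ≡ 3373 (mod 7039)
6807^16 ≡ 3373^2 = 11377129 ≡ 2105 (mod 7039)
6807^32 ≡ 2105^2 = 4431025 ≡ 3494 (mod 7039)
6807^64 ≡ 3494^2 = 12208036 ≡ 2410 (mod 7039)
6807^72 = 6807^64 × 6807^8 ≡ 2410 × 3373 (mod 7039).
2410 × 3373 = 8128930 ≡ 5924 (mod 7039).

5924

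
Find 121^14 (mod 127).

22

Using repeated squaring:
14 in binary is 1110, i.e. 14 = 8 + 4 + 2.
121^1 ≡ 121 (mod 127)
121^2 ≡ 121^2 = 14641 ≡ 36 (mod 127)
121^4 ≡ 36^2 = 1296 ≡ 26 (mod 127)
121^8 ≡ 26^2 = 676 ≡ 41 (mod 127)
121^14 = 121^8 * 121^4 * 121^2 ≡ 41 * 26 * 36 (mod 127).
Accumulate the product:
41 * 26 = 1066 ≡ 50
50 * 36 = 1800 ≡ 22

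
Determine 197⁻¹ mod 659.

281

659 = 3×197 + 68
197 = 2×68 + 61
68 = 1×61 + 7
61 = 8×7 + 5
7 = 1×5 + 2
5 = 2×2 + 1
2 = 2×1 + 0
gcd(197, 659) = 1, so the inverse exists.
Back-substitute for 1:
1 = 1×5 − 2×2
  = −2×7 + 3×5
  = 3×61 − 26×7
  = −26×68 + 29×61
  = 29×197 − 84×68
  = −84×659 + 281×197
So 197⁻¹ ≡ 281 (mod 659).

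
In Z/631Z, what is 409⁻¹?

Apply the Euclidean algorithm and back-substitute:
631 = 1*409 + 222
409 = 1*222 + 187
222 = 1*187 + 35
187 = 5*35 + 12
35 = 2*12 + 11
12 = 1*11 + 1
11 = 11*1 + 0
gcd(409, 631) = 1, so the inverse exists.
Bézout: 1 = −35*631 + 54*409.
So 409⁻¹ ≡ 54 (mod 631).

54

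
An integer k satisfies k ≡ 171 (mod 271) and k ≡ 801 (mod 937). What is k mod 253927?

271⁻¹ mod 937: 271*204 ≡ 1 (mod 937), so 271⁻¹ ≡ 204.
k = 171 + 271*((801 − 171)*204 mod 937) = 171 + 271*151 = 41092.

41092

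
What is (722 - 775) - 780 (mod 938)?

722 - 775 = -53 ≡ 885 (mod 938)
885 - 780 = 105

105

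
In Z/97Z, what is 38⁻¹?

23

By the extended Euclidean algorithm:
97 = 2×38 + 21
38 = 1×21 + 17
21 = 1×17 + 4
17 = 4×4 + 1
4 = 4×1 + 0
gcd(38, 97) = 1, so the inverse exists.
Back-substitute for 1:
1 = 1×17 − 4×4
  = −4×21 + 5×17
  = 5×38 − 9×21
  = −9×97 + 23×38
So 38⁻¹ ≡ 23 (mod 97).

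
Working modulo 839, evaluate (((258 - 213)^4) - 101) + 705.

197

258 - 213 = 45
(45)^4 ≡ 432 (mod 839)
432 - 101 = 331
331 + 705 = 1036 ≡ 197 (mod 839)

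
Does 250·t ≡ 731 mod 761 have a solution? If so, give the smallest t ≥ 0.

gcd(250, 761) = 1, so a unique solution mod 761 exists.
250⁻¹ ≡ 484 (mod 761).
t ≡ 484·731 ≡ 700 (mod 761).

700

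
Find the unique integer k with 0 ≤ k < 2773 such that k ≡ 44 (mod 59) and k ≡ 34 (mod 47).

457

59⁻¹ mod 47: 59×4 ≡ 1 (mod 47), so 59⁻¹ ≡ 4.
k = 44 + 59×((34 − 44)×4 mod 47) = 44 + 59×7 = 457.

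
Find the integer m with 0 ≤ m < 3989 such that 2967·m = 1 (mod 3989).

2619

Apply the Euclidean algorithm and back-substitute:
3989 = 1·2967 + 1022
2967 = 2·1022 + 923
1022 = 1·923 + 99
923 = 9·99 + 32
99 = 3·32 + 3
32 = 10·3 + 2
3 = 1·2 + 1
2 = 2·1 + 0
gcd(2967, 3989) = 1, so the inverse exists.
Back-substitute for 1:
1 = 1·3 − 1·2
  = −1·32 + 11·3
  = 11·99 − 34·32
  = −34·923 + 317·99
  = 317·1022 − 351·923
  = −351·2967 + 1019·1022
  = 1019·3989 − 1370·2967
So 2967⁻¹ ≡ −1370 ≡ 2619 (mod 3989).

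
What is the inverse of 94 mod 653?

132

By the extended Euclidean algorithm:
653 = 6*94 + 89
94 = 1*89 + 5
89 = 17*5 + 4
5 = 1*4 + 1
4 = 4*1 + 0
gcd(94, 653) = 1, so the inverse exists.
Back-substitute for 1:
1 = 1*5 − 1*4
  = −1*89 + 18*5
  = 18*94 − 19*89
  = −19*653 + 132*94
So 94⁻¹ ≡ 132 (mod 653).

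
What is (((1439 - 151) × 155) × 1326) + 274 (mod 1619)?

1439 - 151 = 1288
1288 × 155 = 199640 ≡ 503 (mod 1619)
503 × 1326 = 666978 ≡ 1569 (mod 1619)
1569 + 274 = 1843 ≡ 224 (mod 1619)

224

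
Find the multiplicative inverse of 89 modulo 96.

96 = 1·89 + 7
89 = 12·7 + 5
7 = 1·5 + 2
5 = 2·2 + 1
2 = 2·1 + 0
gcd(89, 96) = 1, so the inverse exists.
Back-substitute for 1:
1 = 1·5 − 2·2
  = −2·7 + 3·5
  = 3·89 − 38·7
  = −38·96 + 41·89
So 89⁻¹ ≡ 41 (mod 96).

41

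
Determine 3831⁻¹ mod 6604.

6604 = 1*3831 + 2773
3831 = 1*2773 + 1058
2773 = 2*1058 + 657
1058 = 1*657 + 401
657 = 1*401 + 256
401 = 1*256 + 145
256 = 1*145 + 111
145 = 1*111 + 34
111 = 3*34 + 9
34 = 3*9 + 7
9 = 1*7 + 2
7 = 3*2 + 1
2 = 2*1 + 0
gcd(3831, 6604) = 1, so the inverse exists.
Back-substitute for 1:
1 = 1*7 − 3*2
  = −3*9 + 4*7
  = 4*34 − 15*9
  = −15*111 + 49*34
  = 49*145 − 64*111
  = −64*256 + 113*145
  = 113*401 − 177*256
  = −177*657 + 290*401
  = 290*1058 − 467*657
  = −467*2773 + 1224*1058
  = 1224*3831 − 1691*2773
  = −1691*6604 + 2915*3831
So 3831⁻¹ ≡ 2915 (mod 6604).

2915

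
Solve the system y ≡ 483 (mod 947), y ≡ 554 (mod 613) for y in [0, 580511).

947⁻¹ mod 613: 947·457 ≡ 1 (mod 613), so 947⁻¹ ≡ 457.
y = 483 + 947·((554 − 483)·457 mod 613) = 483 + 947·571 = 541220.
Check: 541220 mod 947 = 483, 541220 mod 613 = 554. ✓

541220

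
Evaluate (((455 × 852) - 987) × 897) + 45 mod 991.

455 × 852 = 387660 ≡ 179 (mod 991)
179 - 987 = -808 ≡ 183 (mod 991)
183 × 897 = 164151 ≡ 636 (mod 991)
636 + 45 = 681

681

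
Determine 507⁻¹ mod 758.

Apply the Euclidean algorithm and back-substitute:
758 = 1*507 + 251
507 = 2*251 + 5
251 = 50*5 + 1
5 = 5*1 + 0
gcd(507, 758) = 1, so the inverse exists.
Bézout: 1 = 101*758 − 151*507.
So 507⁻¹ ≡ −151 ≡ 607 (mod 758).

607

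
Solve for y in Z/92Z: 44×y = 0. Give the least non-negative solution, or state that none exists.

gcd(44, 92) = 4, and 4 | 0, so solutions exist.
Divide through by 4: 11×y ≡ 0 (mod 23).
11⁻¹ ≡ 21 (mod 23).
y ≡ 21×0 ≡ 0 (mod 23).
The smallest non-negative solution is y = 0.

0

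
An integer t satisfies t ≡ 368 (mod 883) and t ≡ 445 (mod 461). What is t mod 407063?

290875

883⁻¹ mod 461: 883·130 ≡ 1 (mod 461), so 883⁻¹ ≡ 130.
t = 368 + 883·((445 − 368)·130 mod 461) = 368 + 883·329 = 290875.
Check: 290875 mod 883 = 368, 290875 mod 461 = 445. ✓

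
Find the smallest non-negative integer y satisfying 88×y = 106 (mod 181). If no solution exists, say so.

30

gcd(88, 181) = 1, so a unique solution mod 181 exists.
88⁻¹ ≡ 72 (mod 181).
y ≡ 72×106 ≡ 30 (mod 181).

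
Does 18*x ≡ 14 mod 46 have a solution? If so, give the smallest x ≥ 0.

gcd(18, 46) = 2, and 2 | 14, so solutions exist.
Divide through by 2: 9*x mod 23 = 7.
9⁻¹ ≡ 18 (mod 23).
x ≡ 18*7 ≡ 11 (mod 23).
The smallest non-negative solution is x = 11.

11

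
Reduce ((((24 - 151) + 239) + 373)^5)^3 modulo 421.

174

24 - 151 = -127 ≡ 294 (mod 421)
294 + 239 = 533 ≡ 112 (mod 421)
112 + 373 = 485 ≡ 64 (mod 421)
(64)^5 ≡ 269 (mod 421)
(269)^3 ≡ 174 (mod 421)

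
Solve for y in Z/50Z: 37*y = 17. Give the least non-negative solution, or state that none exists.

gcd(37, 50) = 1, so a unique solution mod 50 exists.
37⁻¹ ≡ 23 (mod 50).
y ≡ 23*17 ≡ 41 (mod 50).

41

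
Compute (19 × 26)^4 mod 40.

19 × 26 = 494 ≡ 14 (mod 40)
(14)^4 ≡ 16 (mod 40)

16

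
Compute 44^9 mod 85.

9 in binary is 1001, i.e. 9 = 8 + 1.
44^1 ≡ 44 (mod 85)
44^2 ≡ 44^2 = 1936 ≡ 66 (mod 85)
44^4 ≡ 66^2 = 4356 ≡ 21 (mod 85)
44^8 ≡ 21^2 = 441 ≡ 16 (mod 85)
44^9 = 44^8 * 44^1 ≡ 16 * 44 (mod 85).
16 * 44 = 704 ≡ 24 (mod 85).

24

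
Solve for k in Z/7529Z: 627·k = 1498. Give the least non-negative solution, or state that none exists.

gcd(627, 7529) = 1, so a unique solution mod 7529 exists.
627⁻¹ ≡ 4515 (mod 7529).
k ≡ 4515·1498 ≡ 2428 (mod 7529).

2428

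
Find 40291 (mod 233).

215

40291 = 172×233 + 215, so 40291 ≡ 215 (mod 233).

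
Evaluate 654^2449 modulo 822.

Using repeated squaring:
2449 in binary is 100110010001, i.e. 2449 = 2048 + 256 + 128 + 16 + 1.
654^1 ≡ 654 (mod 822)
654^2 ≡ 654^2 = 427716 ≡ 276 (mod 822)
654^4 ≡ 276^2 = 76176 ≡ 552 (mod 822)
654^8 ≡ 552^2 = 304704 ≡ 564 (mod 822)
654^16 ≡ 564^2 = 318096 ≡ 804 (mod 822)
654^32 ≡ 804^2 = 646416 ≡ 324 (mod 822)
654^64 ≡ 324^2 = 104976 ≡ 582 (mod 822)
654^128 ≡ 582^2 = 338724 ≡ 60 (mod 822)
654^256 ≡ 60^2 = 3600 ≡ 312 (mod 822)
654^512 ≡ 312^2 = 97344 ≡ 348 (mod 822)
654^1024 ≡ 348^2 = 121104 ≡ 270 (mod 822)
654^2048 ≡ 270^2 = 72900 ≡ 564 (mod 822)
654^2449 = 654^2048 * 654^256 * 654^128 * 654^16 * 654^1 ≡ 564 * 312 * 60 * 804 * 654 (mod 822).
Accumulate the product:
564 * 312 = 175968 ≡ 60
60 * 60 = 3600 ≡ 312
312 * 804 = 250848 ≡ 138
138 * 654 = 90252 ≡ 654

654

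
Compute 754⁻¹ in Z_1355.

1355 = 1*754 + 601
754 = 1*601 + 153
601 = 3*153 + 142
153 = 1*142 + 11
142 = 12*11 + 10
11 = 1*10 + 1
10 = 10*1 + 0
gcd(754, 1355) = 1, so the inverse exists.
Back-substitute for 1:
1 = 1*11 − 1*10
  = −1*142 + 13*11
  = 13*153 − 14*142
  = −14*601 + 55*153
  = 55*754 − 69*601
  = −69*1355 + 124*754
So 754⁻¹ ≡ 124 (mod 1355).

124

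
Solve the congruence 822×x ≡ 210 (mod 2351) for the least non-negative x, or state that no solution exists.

721

gcd(822, 2351) = 1, so a unique solution mod 2351 exists.
822⁻¹ ≡ 552 (mod 2351).
x ≡ 552×210 ≡ 721 (mod 2351).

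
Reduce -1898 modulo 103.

-1898 = -19·103 + 59, so -1898 ≡ 59 (mod 103).

59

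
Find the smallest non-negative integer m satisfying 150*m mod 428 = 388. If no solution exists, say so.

gcd(150, 428) = 2, and 2 | 388, so solutions exist.
Divide through by 2: 75*m ≡ 194 (mod 214).
75⁻¹ ≡ 117 (mod 214).
m ≡ 117*194 ≡ 14 (mod 214).
The smallest non-negative solution is m = 14.

14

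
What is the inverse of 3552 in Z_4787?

4787 = 1·3552 + 1235
3552 = 2·1235 + 1082
1235 = 1·1082 + 153
1082 = 7·153 + 11
153 = 13·11 + 10
11 = 1·10 + 1
10 = 10·1 + 0
gcd(3552, 4787) = 1, so the inverse exists.
Back-substitute for 1:
1 = 1·11 − 1·10
  = −1·153 + 14·11
  = 14·1082 − 99·153
  = −99·1235 + 113·1082
  = 113·3552 − 325·1235
  = −325·4787 + 438·3552
So 3552⁻¹ ≡ 438 (mod 4787).

438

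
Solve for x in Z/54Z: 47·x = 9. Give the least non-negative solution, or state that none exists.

45

gcd(47, 54) = 1, so a unique solution mod 54 exists.
47⁻¹ ≡ 23 (mod 54).
x ≡ 23·9 ≡ 45 (mod 54).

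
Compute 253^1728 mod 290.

Using repeated squaring:
1728 in binary is 11011000000, i.e. 1728 = 1024 + 512 + 128 + 64.
253^1 ≡ 253 (mod 290)
253^2 ≡ 253^2 = 64009 ≡ 209 (mod 290)
253^4 ≡ 209^2 = 43681 ≡ 181 (mod 290)
253^8 ≡ 181^2 = 32761 ≡ 281 (mod 290)
253^16 ≡ 281^2 = 78961 ≡ 81 (mod 290)
253^32 ≡ 81^2 = 6561 ≡ 181 (mod 290)
253^64 ≡ 181^2 = 32761 ≡ 281 (mod 290)
253^128 ≡ 281^2 = 78961 ≡ 81 (mod 290)
253^256 ≡ 81^2 = 6561 ≡ 181 (mod 290)
253^512 ≡ 181^2 = 32761 ≡ 281 (mod 290)
253^1024 ≡ 281^2 = 78961 ≡ 81 (mod 290)
253^1728 = 253^1024 · 253^512 · 253^128 · 253^64 ≡ 81 · 281 · 81 · 281 (mod 290).
Accumulate the product:
81 · 281 = 22761 ≡ 141
141 · 81 = 11421 ≡ 111
111 · 281 = 31191 ≡ 161

161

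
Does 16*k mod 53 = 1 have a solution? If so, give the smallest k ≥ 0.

10

gcd(16, 53) = 1, so a unique solution mod 53 exists.
16⁻¹ ≡ 10 (mod 53).
k ≡ 10*1 ≡ 10 (mod 53).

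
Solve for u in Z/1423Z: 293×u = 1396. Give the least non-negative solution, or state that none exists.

gcd(293, 1423) = 1, so a unique solution mod 1423 exists.
293⁻¹ ≡ 34 (mod 1423).
u ≡ 34×1396 ≡ 505 (mod 1423).

505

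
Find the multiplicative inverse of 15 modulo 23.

Apply the Euclidean algorithm and back-substitute:
23 = 1*15 + 8
15 = 1*8 + 7
8 = 1*7 + 1
7 = 7*1 + 0
gcd(15, 23) = 1, so the inverse exists.
Bézout: 1 = 2*23 − 3*15.
So 15⁻¹ ≡ −3 ≡ 20 (mod 23).

20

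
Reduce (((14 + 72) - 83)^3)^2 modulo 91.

14 + 72 = 86
86 - 83 = 3
(3)^3 ≡ 27 (mod 91)
(27)^2 ≡ 1 (mod 91)

1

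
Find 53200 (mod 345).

53200 = 154*345 + 70, so 53200 ≡ 70 (mod 345).

70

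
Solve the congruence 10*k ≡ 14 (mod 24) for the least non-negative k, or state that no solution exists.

11

gcd(10, 24) = 2, and 2 | 14, so solutions exist.
Divide through by 2: 5*k mod 12 = 7.
5⁻¹ ≡ 5 (mod 12).
k ≡ 5*7 ≡ 11 (mod 12).
The smallest non-negative solution is k = 11.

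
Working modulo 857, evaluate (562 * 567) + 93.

800

562 * 567 = 318654 ≡ 707 (mod 857)
707 + 93 = 800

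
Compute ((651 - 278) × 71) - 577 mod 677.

651 - 278 = 373
373 × 71 = 26483 ≡ 80 (mod 677)
80 - 577 = -497 ≡ 180 (mod 677)

180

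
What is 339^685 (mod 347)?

3

By square-and-multiply:
685 in binary is 1010101101, i.e. 685 = 512 + 128 + 32 + 8 + 4 + 1.
339^1 ≡ 339 (mod 347)
339^2 ≡ 339^2 = 114921 ≡ 64 (mod 347)
339^4 ≡ 64^2 = 4096 ≡ 279 (mod 347)
339^8 ≡ 279^2 = 77841 ≡ 113 (mod 347)
339^16 ≡ 113^2 = 12769 ≡ 277 (mod 347)
339^32 ≡ 277^2 = 76729 ≡ 42 (mod 347)
339^64 ≡ 42^2 = 1764 ≡ 29 (mod 347)
339^128 ≡ 29^2 = 841 ≡ 147 (mod 347)
339^256 ≡ 147^2 = 21609 ≡ 95 (mod 347)
339^512 ≡ 95^2 = 9025 ≡ 3 (mod 347)
339^685 = 339^512 * 339^128 * 339^32 * 339^8 * 339^4 * 339^1 ≡ 3 * 147 * 42 * 113 * 279 * 339 (mod 347).
Accumulate the product:
3 * 147 = 441 ≡ 94
94 * 42 = 3948 ≡ 131
131 * 113 = 14803 ≡ 229
229 * 279 = 63891 ≡ 43
43 * 339 = 14577 ≡ 3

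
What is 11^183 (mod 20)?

11

11^1 ≡ 11 (mod 20)
11^2 ≡ 11^2 = 121 ≡ 1 (mod 20)
11^4 ≡ 1^2 = 1 (mod 20)
11^8 ≡ 1^2 = 1 (mod 20)
11^16 ≡ 1^2 = 1 (mod 20)
11^32 ≡ 1^2 = 1 (mod 20)
11^64 ≡ 1^2 = 1 (mod 20)
11^128 ≡ 1^2 = 1 (mod 20)
11^183 = 11^128 · 11^32 · 11^16 · 11^4 · 11^2 · 11^1 ≡ 1 · 1 · 1 · 1 · 1 · 11 (mod 20).
Accumulate the product:
1 · 1 = 1
1 · 1 = 1
1 · 1 = 1
1 · 1 = 1
1 · 11 = 11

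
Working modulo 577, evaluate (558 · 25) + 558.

558 · 25 = 13950 ≡ 102 (mod 577)
102 + 558 = 660 ≡ 83 (mod 577)

83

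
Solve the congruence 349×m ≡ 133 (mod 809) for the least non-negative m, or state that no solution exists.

311

gcd(349, 809) = 1, so a unique solution mod 809 exists.
349⁻¹ ≡ 51 (mod 809).
m ≡ 51×133 ≡ 311 (mod 809).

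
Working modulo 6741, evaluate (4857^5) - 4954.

(4857)^5 ≡ 1539 (mod 6741)
1539 - 4954 = -3415 ≡ 3326 (mod 6741)

3326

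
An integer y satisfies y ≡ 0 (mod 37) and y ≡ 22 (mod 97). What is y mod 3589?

37⁻¹ mod 97: 37·21 ≡ 1 (mod 97), so 37⁻¹ ≡ 21.
y = 0 + 37·((22 − 0)·21 mod 97) = 0 + 37·74 = 2738.
Check: 2738 mod 37 = 0, 2738 mod 97 = 22. ✓

2738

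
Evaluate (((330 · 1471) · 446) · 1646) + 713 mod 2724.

2321

330 · 1471 = 485430 ≡ 558 (mod 2724)
558 · 446 = 248868 ≡ 984 (mod 2724)
984 · 1646 = 1619664 ≡ 1608 (mod 2724)
1608 + 713 = 2321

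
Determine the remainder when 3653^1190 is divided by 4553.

30

By square-and-multiply:
3653^1 ≡ 3653 (mod 4553)
3653^2 ≡ 3653^2 = 13344409 ≡ 4119 (mod 4553)
3653^4 ≡ 4119^2 = 16966161 ≡ 1683 (mod 4553)
3653^8 ≡ 1683^2 = 2832489 ≡ 523 (mod 4553)
3653^16 ≡ 523^2 = 273529 ≡ 349 (mod 4553)
3653^32 ≡ 349^2 = 121801 ≡ 3423 (mod 4553)
3653^64 ≡ 3423^2 = 11716929 ≡ 2060 (mod 4553)
3653^128 ≡ 2060^2 = 4243600 ≡ 204 (mod 4553)
3653^256 ≡ 204^2 = 41616 ≡ 639 (mod 4553)
3653^512 ≡ 639^2 = 408321 ≡ 3104 (mod 4553)
3653^1024 ≡ 3104^2 = 9634816 ≡ 668 (mod 4553)
3653^1190 = 3653^1024 · 3653^128 · 3653^32 · 3653^4 · 3653^2 ≡ 668 · 204 · 3423 · 1683 · 4119 (mod 4553).
Accumulate the product:
668 · 204 = 136272 ≡ 4235
4235 · 3423 = 14496405 ≡ 4206
4206 · 1683 = 7078698 ≡ 3336
3336 · 4119 = 13740984 ≡ 30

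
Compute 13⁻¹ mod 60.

37

Run the extended Euclidean algorithm:
60 = 4·13 + 8
13 = 1·8 + 5
8 = 1·5 + 3
5 = 1·3 + 2
3 = 1·2 + 1
2 = 2·1 + 0
gcd(13, 60) = 1, so the inverse exists.
Back-substitute for 1:
1 = 1·3 − 1·2
  = −1·5 + 2·3
  = 2·8 − 3·5
  = −3·13 + 5·8
  = 5·60 − 23·13
So 13⁻¹ ≡ −23 ≡ 37 (mod 60).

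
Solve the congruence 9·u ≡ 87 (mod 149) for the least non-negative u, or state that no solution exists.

gcd(9, 149) = 1, so a unique solution mod 149 exists.
9⁻¹ ≡ 116 (mod 149).
u ≡ 116·87 ≡ 109 (mod 149).

109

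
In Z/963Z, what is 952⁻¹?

963 = 1*952 + 11
952 = 86*11 + 6
11 = 1*6 + 5
6 = 1*5 + 1
5 = 5*1 + 0
gcd(952, 963) = 1, so the inverse exists.
Back-substitute for 1:
1 = 1*6 − 1*5
  = −1*11 + 2*6
  = 2*952 − 173*11
  = −173*963 + 175*952
So 952⁻¹ ≡ 175 (mod 963).

175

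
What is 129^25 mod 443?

Compute successive squares:
25 in binary is 11001, i.e. 25 = 16 + 8 + 1.
129^1 ≡ 129 (mod 443)
129^2 ≡ 129^2 = 16641 ≡ 250 (mod 443)
129^4 ≡ 250^2 = 62500 ≡ 37 (mod 443)
129^8 ≡ 37^2 = 1369 ≡ 40 (mod 443)
129^16 ≡ 40^2 = 1600 ≡ 271 (mod 443)
129^25 = 129^16 · 129^8 · 129^1 ≡ 271 · 40 · 129 (mod 443).
Accumulate the product:
271 · 40 = 10840 ≡ 208
208 · 129 = 26832 ≡ 252

252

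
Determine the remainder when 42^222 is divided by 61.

Using repeated squaring:
222 in binary is 11011110, i.e. 222 = 128 + 64 + 16 + 8 + 4 + 2.
42^1 ≡ 42 (mod 61)
42^2 ≡ 42^2 = 1764 ≡ 56 (mod 61)
42^4 ≡ 56^2 = 3136 ≡ 25 (mod 61)
42^8 ≡ 25^2 = 625 ≡ 15 (mod 61)
42^16 ≡ 15^2 = 225 ≡ 42 (mod 61)
42^32 ≡ 42^2 = 1764 ≡ 56 (mod 61)
42^64 ≡ 56^2 = 3136 ≡ 25 (mod 61)
42^128 ≡ 25^2 = 625 ≡ 15 (mod 61)
42^222 = 42^128 × 42^64 × 42^16 × 42^8 × 42^4 × 42^2 ≡ 15 × 25 × 42 × 15 × 25 × 56 (mod 61).
Accumulate the product:
15 × 25 = 375 ≡ 9
9 × 42 = 378 ≡ 12
12 × 15 = 180 ≡ 58
58 × 25 = 1450 ≡ 47
47 × 56 = 2632 ≡ 9

9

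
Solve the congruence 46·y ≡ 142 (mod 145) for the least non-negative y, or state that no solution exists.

22

gcd(46, 145) = 1, so a unique solution mod 145 exists.
46⁻¹ ≡ 41 (mod 145).
y ≡ 41·142 ≡ 22 (mod 145).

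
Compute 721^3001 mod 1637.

3001 in binary is 101110111001, i.e. 3001 = 2048 + 512 + 256 + 128 + 32 + 16 + 8 + 1.
721^1 ≡ 721 (mod 1637)
721^2 ≡ 721^2 = 519841 ≡ 912 (mod 1637)
721^4 ≡ 912^2 = 831744 ≡ 148 (mod 1637)
721^8 ≡ 148^2 = 21904 ≡ 623 (mod 1637)
721^16 ≡ 623^2 = 388129 ≡ 160 (mod 1637)
721^32 ≡ 160^2 = 25600 ≡ 1045 (mod 1637)
721^64 ≡ 1045^2 = 1092025 ≡ 146 (mod 1637)
721^128 ≡ 146^2 = 21316 ≡ 35 (mod 1637)
721^256 ≡ 35^2 = 1225 (mod 1637)
721^512 ≡ 1225^2 = 1500625 ≡ 1133 (mod 1637)
721^1024 ≡ 1133^2 = 1283689 ≡ 281 (mod 1637)
721^2048 ≡ 281^2 = 78961 ≡ 385 (mod 1637)
721^3001 = 721^2048 · 721^512 · 721^256 · 721^128 · 721^32 · 721^16 · 721^8 · 721^1 ≡ 385 · 1133 · 1225 · 35 · 1045 · 160 · 623 · 721 (mod 1637).
Accumulate the product:
385 · 1133 = 436205 ≡ 763
763 · 1225 = 934675 ≡ 1585
1585 · 35 = 55475 ≡ 1454
1454 · 1045 = 1519430 ≡ 294
294 · 160 = 47040 ≡ 1204
1204 · 623 = 750092 ≡ 346
346 · 721 = 249466 ≡ 642

642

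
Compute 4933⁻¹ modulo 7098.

7098 = 1×4933 + 2165
4933 = 2×2165 + 603
2165 = 3×603 + 356
603 = 1×356 + 247
356 = 1×247 + 109
247 = 2×109 + 29
109 = 3×29 + 22
29 = 1×22 + 7
22 = 3×7 + 1
7 = 7×1 + 0
gcd(4933, 7098) = 1, so the inverse exists.
Bézout: 1 = 679×7098 − 977×4933.
So 4933⁻¹ ≡ −977 ≡ 6121 (mod 7098).

6121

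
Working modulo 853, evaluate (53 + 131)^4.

603

53 + 131 = 184
(184)^4 ≡ 603 (mod 853)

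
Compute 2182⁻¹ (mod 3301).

3242

Run the extended Euclidean algorithm:
3301 = 1·2182 + 1119
2182 = 1·1119 + 1063
1119 = 1·1063 + 56
1063 = 18·56 + 55
56 = 1·55 + 1
55 = 55·1 + 0
gcd(2182, 3301) = 1, so the inverse exists.
Bézout: 1 = 39·3301 − 59·2182.
So 2182⁻¹ ≡ −59 ≡ 3242 (mod 3301).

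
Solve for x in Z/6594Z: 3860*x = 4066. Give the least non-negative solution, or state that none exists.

gcd(3860, 6594) = 2, and 2 | 4066, so solutions exist.
Divide through by 2: 1930*x ≡ 2033 mod 3297.
1930⁻¹ ≡ 1669 (mod 3297).
x ≡ 1669*2033 ≡ 464 (mod 3297).
The smallest non-negative solution is x = 464.

464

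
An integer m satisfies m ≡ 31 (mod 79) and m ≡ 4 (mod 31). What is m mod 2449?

1058

79⁻¹ mod 31: 79*11 ≡ 1 (mod 31), so 79⁻¹ ≡ 11.
m = 31 + 79*((4 − 31)*11 mod 31) = 31 + 79*13 = 1058.
Check: 1058 mod 79 = 31, 1058 mod 31 = 4. ✓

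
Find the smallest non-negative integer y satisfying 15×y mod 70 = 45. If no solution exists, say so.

gcd(15, 70) = 5, and 5 | 45, so solutions exist.
Divide through by 5: 3×y ≡ 9 mod 14.
3⁻¹ ≡ 5 (mod 14).
y ≡ 5×9 ≡ 3 (mod 14).
The smallest non-negative solution is y = 3.

3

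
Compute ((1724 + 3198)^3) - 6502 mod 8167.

6341

1724 + 3198 = 4922
(4922)^3 ≡ 4676 (mod 8167)
4676 - 6502 = -1826 ≡ 6341 (mod 8167)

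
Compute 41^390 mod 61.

Compute successive squares:
390 in binary is 110000110, i.e. 390 = 256 + 128 + 4 + 2.
41^1 ≡ 41 (mod 61)
41^2 ≡ 41^2 = 1681 ≡ 34 (mod 61)
41^4 ≡ 34^2 = 1156 ≡ 58 (mod 61)
41^8 ≡ 58^2 = 3364 ≡ 9 (mod 61)
41^16 ≡ 9^2 = 81 ≡ 20 (mod 61)
41^32 ≡ 20^2 = 400 ≡ 34 (mod 61)
41^64 ≡ 34^2 = 1156 ≡ 58 (mod 61)
41^128 ≡ 58^2 = 3364 ≡ 9 (mod 61)
41^256 ≡ 9^2 = 81 ≡ 20 (mod 61)
41^390 = 41^256 · 41^128 · 41^4 · 41^2 ≡ 20 · 9 · 58 · 34 (mod 61).
Accumulate the product:
20 · 9 = 180 ≡ 58
58 · 58 = 3364 ≡ 9
9 · 34 = 306 ≡ 1

1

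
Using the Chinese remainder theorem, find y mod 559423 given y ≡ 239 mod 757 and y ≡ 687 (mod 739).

757⁻¹ mod 739: 757·698 ≡ 1 (mod 739), so 757⁻¹ ≡ 698.
y = 239 + 757·((687 − 239)·698 mod 739) = 239 + 757·107 = 81238.

81238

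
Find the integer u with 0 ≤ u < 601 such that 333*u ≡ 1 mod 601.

601 = 1·333 + 268
333 = 1·268 + 65
268 = 4·65 + 8
65 = 8·8 + 1
8 = 8·1 + 0
gcd(333, 601) = 1, so the inverse exists.
Back-substitute for 1:
1 = 1·65 − 8·8
  = −8·268 + 33·65
  = 33·333 − 41·268
  = −41·601 + 74·333
So 333⁻¹ ≡ 74 (mod 601).

74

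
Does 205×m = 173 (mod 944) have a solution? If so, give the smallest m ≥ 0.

gcd(205, 944) = 1, so a unique solution mod 944 exists.
205⁻¹ ≡ 373 (mod 944).
m ≡ 373×173 ≡ 337 (mod 944).

337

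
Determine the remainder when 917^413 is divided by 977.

808

413 in binary is 110011101, i.e. 413 = 256 + 128 + 16 + 8 + 4 + 1.
917^1 ≡ 917 (mod 977)
917^2 ≡ 917^2 = 840889 ≡ 669 (mod 977)
917^4 ≡ 669^2 = 447561 ≡ 95 (mod 977)
917^8 ≡ 95^2 = 9025 ≡ 232 (mod 977)
917^16 ≡ 232^2 = 53824 ≡ 89 (mod 977)
917^32 ≡ 89^2 = 7921 ≡ 105 (mod 977)
917^64 ≡ 105^2 = 11025 ≡ 278 (mod 977)
917^128 ≡ 278^2 = 77284 ≡ 101 (mod 977)
917^256 ≡ 101^2 = 10201 ≡ 431 (mod 977)
917^413 = 917^256 * 917^128 * 917^16 * 917^8 * 917^4 * 917^1 ≡ 431 * 101 * 89 * 232 * 95 * 917 (mod 977).
Accumulate the product:
431 * 101 = 43531 ≡ 543
543 * 89 = 48327 ≡ 454
454 * 232 = 105328 ≡ 789
789 * 95 = 74955 ≡ 703
703 * 917 = 644651 ≡ 808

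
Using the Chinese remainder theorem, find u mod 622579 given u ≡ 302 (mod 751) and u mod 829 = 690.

751⁻¹ mod 829: 751·457 ≡ 1 (mod 829), so 751⁻¹ ≡ 457.
u = 302 + 751·((690 − 302)·457 mod 829) = 302 + 751·739 = 555291.

555291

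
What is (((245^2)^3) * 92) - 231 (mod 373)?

353

(245)^2 ≡ 345 (mod 373)
(345)^3 ≡ 55 (mod 373)
55 * 92 = 5060 ≡ 211 (mod 373)
211 - 231 = -20 ≡ 353 (mod 373)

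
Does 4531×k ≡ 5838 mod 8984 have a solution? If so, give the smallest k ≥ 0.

2914

gcd(4531, 8984) = 1, so a unique solution mod 8984 exists.
4531⁻¹ ≡ 1267 (mod 8984).
k ≡ 1267×5838 ≡ 2914 (mod 8984).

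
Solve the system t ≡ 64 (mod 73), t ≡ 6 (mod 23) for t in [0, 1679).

1524

73⁻¹ mod 23: 73×6 ≡ 1 (mod 23), so 73⁻¹ ≡ 6.
t = 64 + 73×((6 − 64)×6 mod 23) = 64 + 73×20 = 1524.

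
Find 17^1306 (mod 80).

49

1306 in binary is 10100011010, i.e. 1306 = 1024 + 256 + 16 + 8 + 2.
17^1 ≡ 17 (mod 80)
17^2 ≡ 17^2 = 289 ≡ 49 (mod 80)
17^4 ≡ 49^2 = 2401 ≡ 1 (mod 80)
17^8 ≡ 1^2 = 1 (mod 80)
17^16 ≡ 1^2 = 1 (mod 80)
17^32 ≡ 1^2 = 1 (mod 80)
17^64 ≡ 1^2 = 1 (mod 80)
17^128 ≡ 1^2 = 1 (mod 80)
17^256 ≡ 1^2 = 1 (mod 80)
17^512 ≡ 1^2 = 1 (mod 80)
17^1024 ≡ 1^2 = 1 (mod 80)
17^1306 = 17^1024 * 17^256 * 17^16 * 17^8 * 17^2 ≡ 1 * 1 * 1 * 1 * 49 (mod 80).
Accumulate the product:
1 * 1 = 1
1 * 1 = 1
1 * 1 = 1
1 * 49 = 49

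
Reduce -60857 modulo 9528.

-60857 = -7*9528 + 5839, so -60857 ≡ 5839 (mod 9528).

5839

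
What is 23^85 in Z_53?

23

Using repeated squaring:
23^1 ≡ 23 (mod 53)
23^2 ≡ 23^2 = 529 ≡ 52 (mod 53)
23^4 ≡ 52^2 = 2704 ≡ 1 (mod 53)
23^8 ≡ 1^2 = 1 (mod 53)
23^16 ≡ 1^2 = 1 (mod 53)
23^32 ≡ 1^2 = 1 (mod 53)
23^64 ≡ 1^2 = 1 (mod 53)
23^85 = 23^64 · 23^16 · 23^4 · 23^1 ≡ 1 · 1 · 1 · 23 (mod 53).
Accumulate the product:
1 · 1 = 1
1 · 1 = 1
1 · 23 = 23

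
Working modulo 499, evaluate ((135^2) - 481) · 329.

(135)^2 ≡ 261 (mod 499)
261 - 481 = -220 ≡ 279 (mod 499)
279 · 329 = 91791 ≡ 474 (mod 499)

474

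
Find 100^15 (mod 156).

By square-and-multiply:
15 in binary is 1111, i.e. 15 = 8 + 4 + 2 + 1.
100^1 ≡ 100 (mod 156)
100^2 ≡ 100^2 = 10000 ≡ 16 (mod 156)
100^4 ≡ 16^2 = 256 ≡ 100 (mod 156)
100^8 ≡ 100^2 = 10000 ≡ 16 (mod 156)
100^15 = 100^8 × 100^4 × 100^2 × 100^1 ≡ 16 × 100 × 16 × 100 (mod 156).
Accumulate the product:
16 × 100 = 1600 ≡ 40
40 × 16 = 640 ≡ 16
16 × 100 = 1600 ≡ 40

40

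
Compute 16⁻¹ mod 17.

16

17 = 1×16 + 1
16 = 16×1 + 0
gcd(16, 17) = 1, so the inverse exists.
Bézout: 1 = 1×17 − 1×16.
So 16⁻¹ ≡ −1 ≡ 16 (mod 17).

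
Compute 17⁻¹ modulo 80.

By the extended Euclidean algorithm:
80 = 4×17 + 12
17 = 1×12 + 5
12 = 2×5 + 2
5 = 2×2 + 1
2 = 2×1 + 0
gcd(17, 80) = 1, so the inverse exists.
Back-substitute for 1:
1 = 1×5 − 2×2
  = −2×12 + 5×5
  = 5×17 − 7×12
  = −7×80 + 33×17
So 17⁻¹ ≡ 33 (mod 80).

33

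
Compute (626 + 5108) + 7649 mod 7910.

5473

626 + 5108 = 5734
5734 + 7649 = 13383 ≡ 5473 (mod 7910)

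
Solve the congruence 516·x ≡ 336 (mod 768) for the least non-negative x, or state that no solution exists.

20

gcd(516, 768) = 12, and 12 | 336, so solutions exist.
Divide through by 12: 43·x ≡ 28 (mod 64).
43⁻¹ ≡ 3 (mod 64).
x ≡ 3·28 ≡ 20 (mod 64).
The smallest non-negative solution is x = 20.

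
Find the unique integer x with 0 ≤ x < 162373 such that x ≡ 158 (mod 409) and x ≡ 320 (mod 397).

409⁻¹ mod 397: 409*364 ≡ 1 (mod 397), so 409⁻¹ ≡ 364.
x = 158 + 409*((320 − 158)*364 mod 397) = 158 + 409*212 = 86866.

86866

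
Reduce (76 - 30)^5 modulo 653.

76 - 30 = 46
(46)^5 ≡ 246 (mod 653)

246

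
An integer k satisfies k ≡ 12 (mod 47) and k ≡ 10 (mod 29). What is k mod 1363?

47⁻¹ mod 29: 47*21 ≡ 1 (mod 29), so 47⁻¹ ≡ 21.
k = 12 + 47*((10 − 12)*21 mod 29) = 12 + 47*16 = 764.

764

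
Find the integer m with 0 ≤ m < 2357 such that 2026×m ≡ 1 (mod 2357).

1709

By the extended Euclidean algorithm:
2357 = 1*2026 + 331
2026 = 6*331 + 40
331 = 8*40 + 11
40 = 3*11 + 7
11 = 1*7 + 4
7 = 1*4 + 3
4 = 1*3 + 1
3 = 3*1 + 0
gcd(2026, 2357) = 1, so the inverse exists.
Back-substitute for 1:
1 = 1*4 − 1*3
  = −1*7 + 2*4
  = 2*11 − 3*7
  = −3*40 + 11*11
  = 11*331 − 91*40
  = −91*2026 + 557*331
  = 557*2357 − 648*2026
So 2026⁻¹ ≡ −648 ≡ 1709 (mod 2357).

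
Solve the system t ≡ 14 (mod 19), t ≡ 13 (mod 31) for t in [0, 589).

261

19⁻¹ mod 31: 19×18 ≡ 1 (mod 31), so 19⁻¹ ≡ 18.
t = 14 + 19×((13 − 14)×18 mod 31) = 14 + 19×13 = 261.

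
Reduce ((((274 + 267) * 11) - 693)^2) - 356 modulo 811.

274 + 267 = 541
541 * 11 = 5951 ≡ 274 (mod 811)
274 - 693 = -419 ≡ 392 (mod 811)
(392)^2 ≡ 385 (mod 811)
385 - 356 = 29

29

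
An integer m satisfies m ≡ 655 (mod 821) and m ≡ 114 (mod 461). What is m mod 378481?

821⁻¹ mod 461: 821·178 ≡ 1 (mod 461), so 821⁻¹ ≡ 178.
m = 655 + 821·((114 − 655)·178 mod 461) = 655 + 821·51 = 42526.

42526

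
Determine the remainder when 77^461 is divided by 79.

By square-and-multiply:
461 in binary is 111001101, i.e. 461 = 256 + 128 + 64 + 8 + 4 + 1.
77^1 ≡ 77 (mod 79)
77^2 ≡ 77^2 = 5929 ≡ 4 (mod 79)
77^4 ≡ 4^2 = 16 (mod 79)
77^8 ≡ 16^2 = 256 ≡ 19 (mod 79)
77^16 ≡ 19^2 = 361 ≡ 45 (mod 79)
77^32 ≡ 45^2 = 2025 ≡ 50 (mod 79)
77^64 ≡ 50^2 = 2500 ≡ 51 (mod 79)
77^128 ≡ 51^2 = 2601 ≡ 73 (mod 79)
77^256 ≡ 73^2 = 5329 ≡ 36 (mod 79)
77^461 = 77^256 · 77^128 · 77^64 · 77^8 · 77^4 · 77^1 ≡ 36 · 73 · 51 · 19 · 16 · 77 (mod 79).
Accumulate the product:
36 · 73 = 2628 ≡ 21
21 · 51 = 1071 ≡ 44
44 · 19 = 836 ≡ 46
46 · 16 = 736 ≡ 25
25 · 77 = 1925 ≡ 29

29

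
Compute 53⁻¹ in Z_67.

Run the extended Euclidean algorithm:
67 = 1×53 + 14
53 = 3×14 + 11
14 = 1×11 + 3
11 = 3×3 + 2
3 = 1×2 + 1
2 = 2×1 + 0
gcd(53, 67) = 1, so the inverse exists.
Back-substitute for 1:
1 = 1×3 − 1×2
  = −1×11 + 4×3
  = 4×14 − 5×11
  = −5×53 + 19×14
  = 19×67 − 24×53
So 53⁻¹ ≡ −24 ≡ 43 (mod 67).

43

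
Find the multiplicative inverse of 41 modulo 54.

By the extended Euclidean algorithm:
54 = 1*41 + 13
41 = 3*13 + 2
13 = 6*2 + 1
2 = 2*1 + 0
gcd(41, 54) = 1, so the inverse exists.
Back-substitute for 1:
1 = 1*13 − 6*2
  = −6*41 + 19*13
  = 19*54 − 25*41
So 41⁻¹ ≡ −25 ≡ 29 (mod 54).

29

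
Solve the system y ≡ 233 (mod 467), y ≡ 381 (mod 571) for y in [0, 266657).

467⁻¹ mod 571: 467×280 ≡ 1 (mod 571), so 467⁻¹ ≡ 280.
y = 233 + 467×((381 − 233)×280 mod 571) = 233 + 467×328 = 153409.
Check: 153409 mod 467 = 233, 153409 mod 571 = 381. ✓

153409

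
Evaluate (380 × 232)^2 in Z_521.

338

380 × 232 = 88160 ≡ 111 (mod 521)
(111)^2 ≡ 338 (mod 521)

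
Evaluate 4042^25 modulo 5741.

3689

25 in binary is 11001, i.e. 25 = 16 + 8 + 1.
4042^1 ≡ 4042 (mod 5741)
4042^2 ≡ 4042^2 = 16337764 ≡ 4619 (mod 5741)
4042^4 ≡ 4619^2 = 21335161 ≡ 1605 (mod 5741)
4042^8 ≡ 1605^2 = 2576025 ≡ 4057 (mod 5741)
4042^16 ≡ 4057^2 = 16459249 ≡ 5543 (mod 5741)
4042^25 = 4042^16 * 4042^8 * 4042^1 ≡ 5543 * 4057 * 4042 (mod 5741).
Accumulate the product:
5543 * 4057 = 22487951 ≡ 454
454 * 4042 = 1835068 ≡ 3689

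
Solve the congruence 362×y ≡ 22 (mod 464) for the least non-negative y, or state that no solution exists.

gcd(362, 464) = 2, and 2 | 22, so solutions exist.
Divide through by 2: 181×y ≡ 11 (mod 232).
181⁻¹ ≡ 141 (mod 232).
y ≡ 141×11 ≡ 159 (mod 232).
The smallest non-negative solution is y = 159.

159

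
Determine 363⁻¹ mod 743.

131

743 = 2·363 + 17
363 = 21·17 + 6
17 = 2·6 + 5
6 = 1·5 + 1
5 = 5·1 + 0
gcd(363, 743) = 1, so the inverse exists.
Back-substitute for 1:
1 = 1·6 − 1·5
  = −1·17 + 3·6
  = 3·363 − 64·17
  = −64·743 + 131·363
So 363⁻¹ ≡ 131 (mod 743).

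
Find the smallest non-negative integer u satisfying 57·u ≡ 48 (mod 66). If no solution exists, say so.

2

gcd(57, 66) = 3, and 3 | 48, so solutions exist.
Divide through by 3: 19·u mod 22 = 16.
19⁻¹ ≡ 7 (mod 22).
u ≡ 7·16 ≡ 2 (mod 22).
The smallest non-negative solution is u = 2.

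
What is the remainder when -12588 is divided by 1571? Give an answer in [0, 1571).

-12588 = -9·1571 + 1551, so -12588 ≡ 1551 (mod 1571).

1551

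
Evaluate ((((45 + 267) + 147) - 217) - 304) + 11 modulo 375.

45 + 267 = 312
312 + 147 = 459 ≡ 84 (mod 375)
84 - 217 = -133 ≡ 242 (mod 375)
242 - 304 = -62 ≡ 313 (mod 375)
313 + 11 = 324

324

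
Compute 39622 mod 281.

39622 = 141·281 + 1, so 39622 ≡ 1 (mod 281).

1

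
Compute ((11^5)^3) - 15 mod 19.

(11)^5 ≡ 7 (mod 19)
(7)^3 ≡ 1 (mod 19)
1 - 15 = -14 ≡ 5 (mod 19)

5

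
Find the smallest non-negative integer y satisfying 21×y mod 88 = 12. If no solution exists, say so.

76

gcd(21, 88) = 1, so a unique solution mod 88 exists.
21⁻¹ ≡ 21 (mod 88).
y ≡ 21×12 ≡ 76 (mod 88).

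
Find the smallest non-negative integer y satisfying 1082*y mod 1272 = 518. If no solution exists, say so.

gcd(1082, 1272) = 2, and 2 | 518, so solutions exist.
Divide through by 2: 541*y ≡ 259 (mod 636).
541⁻¹ ≡ 241 (mod 636).
y ≡ 241*259 ≡ 91 (mod 636).
The smallest non-negative solution is y = 91.

91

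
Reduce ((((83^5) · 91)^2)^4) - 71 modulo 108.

(83)^5 ≡ 59 (mod 108)
59 · 91 = 5369 ≡ 77 (mod 108)
(77)^2 ≡ 97 (mod 108)
(97)^4 ≡ 61 (mod 108)
61 - 71 = -10 ≡ 98 (mod 108)

98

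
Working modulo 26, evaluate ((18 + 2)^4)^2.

16

18 + 2 = 20
(20)^4 ≡ 22 (mod 26)
(22)^2 ≡ 16 (mod 26)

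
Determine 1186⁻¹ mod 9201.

Apply the Euclidean algorithm and back-substitute:
9201 = 7·1186 + 899
1186 = 1·899 + 287
899 = 3·287 + 38
287 = 7·38 + 21
38 = 1·21 + 17
21 = 1·17 + 4
17 = 4·4 + 1
4 = 4·1 + 0
gcd(1186, 9201) = 1, so the inverse exists.
Bézout: 1 = 281·9201 − 2180·1186.
So 1186⁻¹ ≡ −2180 ≡ 7021 (mod 9201).

7021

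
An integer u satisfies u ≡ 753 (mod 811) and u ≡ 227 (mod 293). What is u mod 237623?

811⁻¹ mod 293: 811×56 ≡ 1 (mod 293), so 811⁻¹ ≡ 56.
u = 753 + 811×((227 − 753)×56 mod 293) = 753 + 811×137 = 111860.
Check: 111860 mod 811 = 753, 111860 mod 293 = 227. ✓

111860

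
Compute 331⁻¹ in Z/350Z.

350 = 1×331 + 19
331 = 17×19 + 8
19 = 2×8 + 3
8 = 2×3 + 2
3 = 1×2 + 1
2 = 2×1 + 0
gcd(331, 350) = 1, so the inverse exists.
Back-substitute for 1:
1 = 1×3 − 1×2
  = −1×8 + 3×3
  = 3×19 − 7×8
  = −7×331 + 122×19
  = 122×350 − 129×331
So 331⁻¹ ≡ −129 ≡ 221 (mod 350).

221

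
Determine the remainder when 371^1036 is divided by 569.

371^1 ≡ 371 (mod 569)
371^2 ≡ 371^2 = 137641 ≡ 512 (mod 569)
371^4 ≡ 512^2 = 262144 ≡ 404 (mod 569)
371^8 ≡ 404^2 = 163216 ≡ 482 (mod 569)
371^16 ≡ 482^2 = 232324 ≡ 172 (mod 569)
371^32 ≡ 172^2 = 29584 ≡ 565 (mod 569)
371^64 ≡ 565^2 = 319225 ≡ 16 (mod 569)
371^128 ≡ 16^2 = 256 (mod 569)
371^256 ≡ 256^2 = 65536 ≡ 101 (mod 569)
371^512 ≡ 101^2 = 10201 ≡ 528 (mod 569)
371^1024 ≡ 528^2 = 278784 ≡ 543 (mod 569)
371^1036 = 371^1024 * 371^8 * 371^4 ≡ 543 * 482 * 404 (mod 569).
Accumulate the product:
543 * 482 = 261726 ≡ 555
555 * 404 = 224220 ≡ 34

34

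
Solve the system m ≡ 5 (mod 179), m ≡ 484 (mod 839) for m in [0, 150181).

179⁻¹ mod 839: 179*75 ≡ 1 (mod 839), so 179⁻¹ ≡ 75.
m = 5 + 179*((484 − 5)*75 mod 839) = 5 + 179*687 = 122978.

122978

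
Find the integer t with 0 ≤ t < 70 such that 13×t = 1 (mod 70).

By the extended Euclidean algorithm:
70 = 5×13 + 5
13 = 2×5 + 3
5 = 1×3 + 2
3 = 1×2 + 1
2 = 2×1 + 0
gcd(13, 70) = 1, so the inverse exists.
Bézout: 1 = −5×70 + 27×13.
So 13⁻¹ ≡ 27 (mod 70).

27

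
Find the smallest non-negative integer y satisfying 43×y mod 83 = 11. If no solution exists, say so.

gcd(43, 83) = 1, so a unique solution mod 83 exists.
43⁻¹ ≡ 56 (mod 83).
y ≡ 56×11 ≡ 35 (mod 83).

35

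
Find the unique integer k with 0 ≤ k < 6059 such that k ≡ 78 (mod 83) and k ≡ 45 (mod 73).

410

83⁻¹ mod 73: 83×22 ≡ 1 (mod 73), so 83⁻¹ ≡ 22.
k = 78 + 83×((45 − 78)×22 mod 73) = 78 + 83×4 = 410.
Check: 410 mod 83 = 78, 410 mod 73 = 45. ✓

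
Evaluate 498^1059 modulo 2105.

498^1 ≡ 498 (mod 2105)
498^2 ≡ 498^2 = 248004 ≡ 1719 (mod 2105)
498^4 ≡ 1719^2 = 2954961 ≡ 1646 (mod 2105)
498^8 ≡ 1646^2 = 2709316 ≡ 181 (mod 2105)
498^16 ≡ 181^2 = 32761 ≡ 1186 (mod 2105)
498^32 ≡ 1186^2 = 1406596 ≡ 456 (mod 2105)
498^64 ≡ 456^2 = 207936 ≡ 1646 (mod 2105)
498^128 ≡ 1646^2 = 2709316 ≡ 181 (mod 2105)
498^256 ≡ 181^2 = 32761 ≡ 1186 (mod 2105)
498^512 ≡ 1186^2 = 1406596 ≡ 456 (mod 2105)
498^1024 ≡ 456^2 = 207936 ≡ 1646 (mod 2105)
498^1059 = 498^1024 · 498^32 · 498^2 · 498^1 ≡ 1646 · 456 · 1719 · 498 (mod 2105).
Accumulate the product:
1646 · 456 = 750576 ≡ 1196
1196 · 1719 = 2055924 ≡ 1444
1444 · 498 = 719112 ≡ 1307

1307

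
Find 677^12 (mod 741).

Using repeated squaring:
677^1 ≡ 677 (mod 741)
677^2 ≡ 677^2 = 458329 ≡ 391 (mod 741)
677^4 ≡ 391^2 = 152881 ≡ 235 (mod 741)
677^8 ≡ 235^2 = 55225 ≡ 391 (mod 741)
677^12 = 677^8 · 677^4 ≡ 391 · 235 (mod 741).
391 · 235 = 91885 ≡ 1 (mod 741).

1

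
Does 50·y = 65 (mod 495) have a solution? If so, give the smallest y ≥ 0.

31

gcd(50, 495) = 5, and 5 | 65, so solutions exist.
Divide through by 5: 10·y ≡ 13 mod 99.
10⁻¹ ≡ 10 (mod 99).
y ≡ 10·13 ≡ 31 (mod 99).
The smallest non-negative solution is y = 31.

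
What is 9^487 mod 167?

31

9^1 ≡ 9 (mod 167)
9^2 ≡ 9^2 = 81 (mod 167)
9^4 ≡ 81^2 = 6561 ≡ 48 (mod 167)
9^8 ≡ 48^2 = 2304 ≡ 133 (mod 167)
9^16 ≡ 133^2 = 17689 ≡ 154 (mod 167)
9^32 ≡ 154^2 = 23716 ≡ 2 (mod 167)
9^64 ≡ 2^2 = 4 (mod 167)
9^128 ≡ 4^2 = 16 (mod 167)
9^256 ≡ 16^2 = 256 ≡ 89 (mod 167)
9^487 = 9^256 × 9^128 × 9^64 × 9^32 × 9^4 × 9^2 × 9^1 ≡ 89 × 16 × 4 × 2 × 48 × 81 × 9 (mod 167).
Accumulate the product:
89 × 16 = 1424 ≡ 88
88 × 4 = 352 ≡ 18
18 × 2 = 36
36 × 48 = 1728 ≡ 58
58 × 81 = 4698 ≡ 22
22 × 9 = 198 ≡ 31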